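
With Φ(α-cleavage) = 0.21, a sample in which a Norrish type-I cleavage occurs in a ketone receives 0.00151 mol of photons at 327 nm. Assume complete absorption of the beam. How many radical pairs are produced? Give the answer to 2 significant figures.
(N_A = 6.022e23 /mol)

Product: Φ × n_abs = 0.21 × 0.00151 = 3.171e-4 mol.
As a count: 3.171e-4 × 6.022e23 = 1.9e20.

1.9e20 radical pairs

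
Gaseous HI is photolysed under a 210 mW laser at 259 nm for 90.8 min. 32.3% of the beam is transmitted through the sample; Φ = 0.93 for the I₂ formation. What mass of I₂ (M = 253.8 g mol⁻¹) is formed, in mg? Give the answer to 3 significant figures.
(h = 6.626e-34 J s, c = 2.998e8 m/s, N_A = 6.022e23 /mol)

Photon energy at 259 nm: hc/λ = (6.626e-34)(2.998e8)/(259e-9) = 7.670e-19 J.
Energy delivered: (210 mW)(5448 s) = 1144 J.
Photons incident: 1144 / 7.670e-19 = 1.492e21, i.e. 1.492e21/6.022e23 = 0.002478 mol.
Fraction absorbed: 1 − 32.3/100 = 0.6770.
Photons absorbed: 0.6770 × 0.002478 = 0.001678 mol.
Product: Φ × n_abs = 0.93 × 0.001678 = 0.001561 mol.
Mass: 0.001561 × 253.8 = 0.3962 g = 396 mg.

396 mg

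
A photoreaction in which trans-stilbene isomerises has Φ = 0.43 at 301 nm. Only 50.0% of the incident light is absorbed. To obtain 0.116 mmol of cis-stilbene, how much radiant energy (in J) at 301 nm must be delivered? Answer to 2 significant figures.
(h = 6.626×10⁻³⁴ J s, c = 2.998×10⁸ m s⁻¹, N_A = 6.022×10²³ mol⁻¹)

210 J

Product: 0.116 mmol = 1.16×10⁻⁴ mol.
Photons that must be absorbed: 1.16×10⁻⁴ / 0.43 = 2.698×10⁻⁴ mol.
Incident photons needed: 2.698×10⁻⁴ / 0.500 = 5.396×10⁻⁴ mol.
Photon energy: hc/λ = 6.600×10⁻¹⁹ J; per mole, 3.975×10⁵ J mol⁻¹.
Energy required: 5.396×10⁻⁴ × 3.975×10⁵ = 210 J.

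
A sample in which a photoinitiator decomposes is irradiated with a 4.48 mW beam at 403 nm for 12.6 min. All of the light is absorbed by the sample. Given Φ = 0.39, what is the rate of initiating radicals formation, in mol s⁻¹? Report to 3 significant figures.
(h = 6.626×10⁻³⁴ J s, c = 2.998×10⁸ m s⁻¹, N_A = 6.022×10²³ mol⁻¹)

Photon energy at 403 nm: hc/λ = (6.626×10⁻³⁴)(2.998×10⁸)/(403×10⁻⁹) = 4.929×10⁻¹⁹ J.
Energy delivered: (4.48 mW)(756 s) = 3.387 J.
Photons incident: 3.387 / 4.929×10⁻¹⁹ = 6.872×10¹⁸, i.e. 6.872×10¹⁸/6.022×10²³ = 1.141×10⁻⁵ mol.
Product formed: 0.39 × 1.141×10⁻⁵ = 4.450×10⁻⁶ mol.
Rate: 4.450×10⁻⁶ / 756 s = 5.89×10⁻⁹ mol s⁻¹.

5.89×10⁻⁹ mol s⁻¹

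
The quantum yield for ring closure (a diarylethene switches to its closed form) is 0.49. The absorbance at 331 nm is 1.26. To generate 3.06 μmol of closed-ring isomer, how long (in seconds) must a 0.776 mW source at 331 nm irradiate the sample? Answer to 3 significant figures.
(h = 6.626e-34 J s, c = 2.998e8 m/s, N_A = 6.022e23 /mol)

Product: 3.06 μmol = 3.06e-6 mol.
Photons that must be absorbed: 3.06e-6 / 0.49 = 6.245e-6 mol.
Fraction absorbed: 1 − 10^(−1.26) = 0.9450.
Incident photons needed: 6.245e-6 / 0.9450 = 6.608e-6 mol.
Photon energy: hc/λ = 6.001e-19 J; per mole, 3.614e5 J mol⁻¹.
Energy required: 6.608e-6 × 3.614e5 = 2.388 J.
Time: 2.388 J / 0.000776 W = 3080 s.

t ≈ 3080 s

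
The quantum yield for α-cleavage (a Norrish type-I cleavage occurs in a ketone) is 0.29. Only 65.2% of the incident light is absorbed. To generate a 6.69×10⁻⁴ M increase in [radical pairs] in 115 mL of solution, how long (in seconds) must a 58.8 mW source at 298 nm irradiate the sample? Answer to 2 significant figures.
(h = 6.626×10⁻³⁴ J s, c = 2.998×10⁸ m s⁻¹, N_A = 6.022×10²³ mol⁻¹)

Product: (6.69×10⁻⁴ M)(0.115 L) = 7.694×10⁻⁵ mol.
Photons that must be absorbed: 7.694×10⁻⁵ / 0.29 = 2.653×10⁻⁴ mol.
Incident photons needed: 2.653×10⁻⁴ / 0.652 = 4.069×10⁻⁴ mol.
Photon energy: hc/λ = 6.666×10⁻¹⁹ J; per mole, 4.014×10⁵ J mol⁻¹.
Energy required: 4.069×10⁻⁴ × 4.014×10⁵ = 163.3 J.
Time: 163.3 J / 0.0588 W = 2800 s.

t ≈ 2800 s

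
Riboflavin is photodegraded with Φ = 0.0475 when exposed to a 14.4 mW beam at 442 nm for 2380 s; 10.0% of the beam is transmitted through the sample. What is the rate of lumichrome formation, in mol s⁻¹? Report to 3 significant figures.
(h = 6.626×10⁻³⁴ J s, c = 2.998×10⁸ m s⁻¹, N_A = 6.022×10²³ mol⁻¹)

2.27×10⁻⁹ mol s⁻¹

Photon energy at 442 nm: hc/λ = (6.626×10⁻³⁴)(2.998×10⁸)/(442×10⁻⁹) = 4.494×10⁻¹⁹ J.
Energy delivered: (14.4 mW)(2380 s) = 34.27 J.
Photons incident: 34.27 / 4.494×10⁻¹⁹ = 7.626×10¹⁹, i.e. 7.626×10¹⁹/6.022×10²³ = 1.266×10⁻⁴ mol.
Fraction absorbed: 1 − 10.0/100 = 0.9000.
Photons absorbed: 0.9000 × 1.266×10⁻⁴ = 1.139×10⁻⁴ mol.
Product formed: 0.0475 × 1.139×10⁻⁴ = 5.410×10⁻⁶ mol.
Rate: 5.410×10⁻⁶ / 2380 s = 2.27×10⁻⁹ mol s⁻¹.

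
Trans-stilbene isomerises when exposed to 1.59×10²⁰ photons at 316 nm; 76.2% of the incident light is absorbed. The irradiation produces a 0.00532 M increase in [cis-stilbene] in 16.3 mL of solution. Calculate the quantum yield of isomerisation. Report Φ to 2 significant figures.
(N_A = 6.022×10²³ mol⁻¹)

Φ = 0.43

Product: (0.00532 M)(0.0163 L) = 8.672×10⁻⁵ mol.
Moles of photons: 1.59×10²⁰ / 6.022×10²³ = 2.640×10⁻⁴ mol.
Photons absorbed: 0.762 × 2.640×10⁻⁴ = 2.012×10⁻⁴ mol.
Φ = 8.672×10⁻⁵ mol / 2.012×10⁻⁴ mol photons = 0.43.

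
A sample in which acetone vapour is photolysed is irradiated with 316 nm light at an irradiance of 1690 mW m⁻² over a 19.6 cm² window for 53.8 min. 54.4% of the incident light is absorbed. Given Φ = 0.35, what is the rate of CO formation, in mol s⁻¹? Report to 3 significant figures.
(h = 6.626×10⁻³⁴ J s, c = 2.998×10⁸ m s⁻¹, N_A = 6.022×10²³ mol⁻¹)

1.67×10⁻⁹ mol s⁻¹

Photon energy at 316 nm: hc/λ = (6.626×10⁻³⁴)(2.998×10⁸)/(316×10⁻⁹) = 6.286×10⁻¹⁹ J.
Energy delivered: (1690 mW m⁻²)(19.6×10⁻⁴ m²)(3228 s) = 10.69 J.
Photons incident: 10.69 / 6.286×10⁻¹⁹ = 1.701×10¹⁹, i.e. 1.701×10¹⁹/6.022×10²³ = 2.825×10⁻⁵ mol.
Photons absorbed: 0.544 × 2.825×10⁻⁵ = 1.537×10⁻⁵ mol.
Product formed: 0.35 × 1.537×10⁻⁵ = 5.380×10⁻⁶ mol.
Rate: 5.380×10⁻⁶ / 3228 s = 1.67×10⁻⁹ mol s⁻¹.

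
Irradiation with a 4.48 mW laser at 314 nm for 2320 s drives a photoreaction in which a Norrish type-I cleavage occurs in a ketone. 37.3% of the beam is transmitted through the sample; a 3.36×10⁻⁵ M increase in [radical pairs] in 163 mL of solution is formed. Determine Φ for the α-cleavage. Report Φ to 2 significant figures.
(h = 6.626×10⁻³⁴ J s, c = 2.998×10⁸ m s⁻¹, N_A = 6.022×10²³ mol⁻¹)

Product: (3.36×10⁻⁵ M)(0.163 L) = 5.477×10⁻⁶ mol.
Photon energy at 314 nm: hc/λ = (6.626×10⁻³⁴)(2.998×10⁸)/(314×10⁻⁹) = 6.326×10⁻¹⁹ J.
Energy delivered: (4.48 mW)(2320 s) = 10.39 J.
Photons incident: 10.39 / 6.326×10⁻¹⁹ = 1.642×10¹⁹, i.e. 1.642×10¹⁹/6.022×10²³ = 2.727×10⁻⁵ mol.
Fraction absorbed: 1 − 37.3/100 = 0.6270.
Photons absorbed: 0.6270 × 2.727×10⁻⁵ = 1.710×10⁻⁵ mol.
Φ = 5.477×10⁻⁶ mol / 1.710×10⁻⁵ mol photons = 0.32.

Φ = 0.32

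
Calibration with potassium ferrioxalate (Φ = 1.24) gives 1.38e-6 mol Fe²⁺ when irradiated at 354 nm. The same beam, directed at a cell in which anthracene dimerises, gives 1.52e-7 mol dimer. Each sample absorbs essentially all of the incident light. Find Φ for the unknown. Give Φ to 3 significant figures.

Photons absorbed by the actinometer: 1.38e-6 / 1.24 = 1.113e-6 mol.
Φ(unknown) = 1.52e-7 / 1.113e-6 = 0.137.

Φ = 0.137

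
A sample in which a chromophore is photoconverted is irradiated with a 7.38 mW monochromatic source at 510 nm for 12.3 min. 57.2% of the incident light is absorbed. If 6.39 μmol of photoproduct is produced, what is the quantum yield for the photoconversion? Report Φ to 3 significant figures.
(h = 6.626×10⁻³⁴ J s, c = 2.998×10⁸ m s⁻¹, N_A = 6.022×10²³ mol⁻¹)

Product: 6.39 μmol = 6.39×10⁻⁶ mol.
Photon energy at 510 nm: hc/λ = (6.626×10⁻³⁴)(2.998×10⁸)/(510×10⁻⁹) = 3.895×10⁻¹⁹ J.
Energy delivered: (7.38 mW)(738 s) = 5.446 J.
Photons incident: 5.446 / 3.895×10⁻¹⁹ = 1.398×10¹⁹, i.e. 1.398×10¹⁹/6.022×10²³ = 2.321×10⁻⁵ mol.
Photons absorbed: 0.572 × 2.321×10⁻⁵ = 1.328×10⁻⁵ mol.
Φ = 6.39×10⁻⁶ mol / 1.328×10⁻⁵ mol photons = 0.481.

Φ = 0.481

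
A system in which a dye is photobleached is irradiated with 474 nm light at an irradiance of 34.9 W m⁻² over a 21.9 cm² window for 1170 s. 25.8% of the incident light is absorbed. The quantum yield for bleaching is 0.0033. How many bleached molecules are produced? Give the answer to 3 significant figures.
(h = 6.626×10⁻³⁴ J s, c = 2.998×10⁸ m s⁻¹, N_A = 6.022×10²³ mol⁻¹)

1.82×10¹⁷ bleached molecules

Photon energy at 474 nm: hc/λ = (6.626×10⁻³⁴)(2.998×10⁸)/(474×10⁻⁹) = 4.191×10⁻¹⁹ J.
Energy delivered: (34.9 W m⁻²)(21.9×10⁻⁴ m²)(1170 s) = 89.42 J.
Photons incident: 89.42 / 4.191×10⁻¹⁹ = 2.134×10²⁰, i.e. 2.134×10²⁰/6.022×10²³ = 3.544×10⁻⁴ mol.
Photons absorbed: 0.258 × 3.544×10⁻⁴ = 9.144×10⁻⁵ mol.
Product: Φ × n_abs = 0.0033 × 9.144×10⁻⁵ = 3.018×10⁻⁷ mol.
As a count: 3.018×10⁻⁷ × 6.022×10²³ = 1.82×10¹⁷.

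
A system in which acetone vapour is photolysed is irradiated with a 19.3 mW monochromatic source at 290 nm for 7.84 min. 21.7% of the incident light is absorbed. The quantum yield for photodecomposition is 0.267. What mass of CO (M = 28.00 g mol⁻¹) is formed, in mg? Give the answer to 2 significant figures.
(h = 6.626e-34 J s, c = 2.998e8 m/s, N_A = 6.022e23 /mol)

Photon energy at 290 nm: hc/λ = (6.626e-34)(2.998e8)/(290e-9) = 6.850e-19 J.
Energy delivered: (19.3 mW)(470.4 s) = 9.079 J.
Photons incident: 9.079 / 6.850e-19 = 1.325e19, i.e. 1.325e19/6.022e23 = 2.200e-5 mol.
Photons absorbed: 0.217 × 2.200e-5 = 4.774e-6 mol.
Product: Φ × n_abs = 0.267 × 4.774e-6 = 1.275e-6 mol.
Mass: 1.275e-6 × 28.00 = 3.570e-5 g = 0.036 mg.

0.036 mg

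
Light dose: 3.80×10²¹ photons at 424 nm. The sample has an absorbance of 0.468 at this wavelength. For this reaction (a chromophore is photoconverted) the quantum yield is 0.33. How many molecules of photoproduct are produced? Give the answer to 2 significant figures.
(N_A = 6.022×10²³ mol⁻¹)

Moles of photons: 3.80×10²¹ / 6.022×10²³ = 0.006310 mol.
Fraction absorbed: 1 − 10^(−0.468) = 0.6596.
Photons absorbed: 0.6596 × 0.006310 = 0.004162 mol.
Product: Φ × n_abs = 0.33 × 0.004162 = 0.001373 mol.
As a count: 0.001373 × 6.022×10²³ = 8.3×10²⁰.

8.3×10²⁰ molecules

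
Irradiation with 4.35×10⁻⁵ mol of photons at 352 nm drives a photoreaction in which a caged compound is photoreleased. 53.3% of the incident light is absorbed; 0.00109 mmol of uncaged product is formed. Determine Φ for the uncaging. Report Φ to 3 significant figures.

Φ = 0.0470

Product: 0.00109 mmol = 1.09×10⁻⁶ mol.
Photons absorbed: 0.533 × 4.35×10⁻⁵ = 2.319×10⁻⁵ mol.
Φ = 1.09×10⁻⁶ mol / 2.319×10⁻⁵ mol photons = 0.0470.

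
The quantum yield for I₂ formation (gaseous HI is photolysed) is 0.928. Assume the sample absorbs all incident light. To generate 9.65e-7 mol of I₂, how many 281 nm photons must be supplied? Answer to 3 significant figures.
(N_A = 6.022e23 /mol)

Photons that must be absorbed: 9.65e-7 / 0.928 = 1.040e-6 mol.
Photon count: 1.040e-6 × 6.022e23 = 6.26e17.

6.26e17 photons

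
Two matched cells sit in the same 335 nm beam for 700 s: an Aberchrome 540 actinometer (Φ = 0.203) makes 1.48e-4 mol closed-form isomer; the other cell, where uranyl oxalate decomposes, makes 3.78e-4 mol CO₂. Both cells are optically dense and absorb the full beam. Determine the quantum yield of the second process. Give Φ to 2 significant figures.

Photons absorbed by the actinometer: 1.48e-4 / 0.203 = 7.291e-4 mol.
Φ(unknown) = 3.78e-4 / 7.291e-4 = 0.52.

Φ = 0.52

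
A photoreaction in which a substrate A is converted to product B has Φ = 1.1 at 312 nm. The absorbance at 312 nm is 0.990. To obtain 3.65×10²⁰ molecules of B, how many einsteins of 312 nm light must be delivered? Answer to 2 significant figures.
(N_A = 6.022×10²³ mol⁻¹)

6.1×10⁻⁴ einstein

Product: 3.65×10²⁰ / 6.022×10²³ = 6.061×10⁻⁴ mol.
Photons that must be absorbed: 6.061×10⁻⁴ / 1.1 = 5.510×10⁻⁴ mol.
Fraction absorbed: 1 − 10^(−0.990) = 0.8977.
Incident photons needed: 5.510×10⁻⁴ / 0.8977 = 6.138×10⁻⁴ mol.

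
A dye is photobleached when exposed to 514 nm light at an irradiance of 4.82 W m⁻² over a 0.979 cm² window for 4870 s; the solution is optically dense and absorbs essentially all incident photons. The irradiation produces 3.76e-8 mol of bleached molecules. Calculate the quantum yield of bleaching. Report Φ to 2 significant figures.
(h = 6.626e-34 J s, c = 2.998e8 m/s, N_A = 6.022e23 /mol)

Φ = 0.0038

Photon energy at 514 nm: hc/λ = (6.626e-34)(2.998e8)/(514e-9) = 3.865e-19 J.
Energy delivered: (4.82 W m⁻²)(0.979e-4 m²)(4870 s) = 2.298 J.
Photons incident: 2.298 / 3.865e-19 = 5.946e18, i.e. 5.946e18/6.022e23 = 9.874e-6 mol.
Φ = 3.76e-8 mol / 9.874e-6 mol photons = 0.0038.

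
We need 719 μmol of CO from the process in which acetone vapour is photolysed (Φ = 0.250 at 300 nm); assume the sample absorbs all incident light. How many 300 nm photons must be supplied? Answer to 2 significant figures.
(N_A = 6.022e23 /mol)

1.7e21 photons

Product: 719 μmol = 7.19e-4 mol.
Photons that must be absorbed: 7.19e-4 / 0.250 = 0.002876 mol.
Photon count: 0.002876 × 6.022e23 = 1.7e21.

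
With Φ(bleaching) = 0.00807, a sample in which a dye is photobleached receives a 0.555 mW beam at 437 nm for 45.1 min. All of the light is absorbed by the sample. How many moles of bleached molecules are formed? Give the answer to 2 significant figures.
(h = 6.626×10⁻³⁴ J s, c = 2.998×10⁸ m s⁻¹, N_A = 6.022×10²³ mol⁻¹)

4.4×10⁻⁸ mol

Photon energy at 437 nm: hc/λ = (6.626×10⁻³⁴)(2.998×10⁸)/(437×10⁻⁹) = 4.546×10⁻¹⁹ J.
Energy delivered: (0.555 mW)(2706 s) = 1.502 J.
Photons incident: 1.502 / 4.546×10⁻¹⁹ = 3.304×10¹⁸, i.e. 3.304×10¹⁸/6.022×10²³ = 5.487×10⁻⁶ mol.
Product: Φ × n_abs = 0.00807 × 5.487×10⁻⁶ = 4.428×10⁻⁸ mol.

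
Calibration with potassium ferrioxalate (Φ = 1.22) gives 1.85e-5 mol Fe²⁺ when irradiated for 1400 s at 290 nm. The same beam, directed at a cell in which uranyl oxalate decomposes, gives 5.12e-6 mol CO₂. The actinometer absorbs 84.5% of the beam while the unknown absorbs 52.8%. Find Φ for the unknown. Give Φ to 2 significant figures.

Φ = 0.54

Photons absorbed by the actinometer: 1.85e-5 / 1.22 = 1.516e-5 mol.
Incident flux: 1.516e-5 / 0.845 = 1.794e-5 einstein.
Absorbed by unknown: 0.528 × 1.794e-5 = 9.472e-6 mol.
Φ(unknown) = 5.12e-6 / 9.472e-6 = 0.54.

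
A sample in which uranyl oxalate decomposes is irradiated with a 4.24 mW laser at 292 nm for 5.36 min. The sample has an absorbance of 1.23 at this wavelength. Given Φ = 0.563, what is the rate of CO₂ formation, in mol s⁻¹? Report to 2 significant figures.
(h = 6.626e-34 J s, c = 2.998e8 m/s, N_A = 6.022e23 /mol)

Photon energy at 292 nm: hc/λ = (6.626e-34)(2.998e8)/(292e-9) = 6.803e-19 J.
Energy delivered: (4.24 mW)(321.6 s) = 1.364 J.
Photons incident: 1.364 / 6.803e-19 = 2.005e18, i.e. 2.005e18/6.022e23 = 3.329e-6 mol.
Fraction absorbed: 1 − 10^(−1.23) = 0.9411.
Photons absorbed: 0.9411 × 3.329e-6 = 3.133e-6 mol.
Product formed: 0.563 × 3.133e-6 = 1.764e-6 mol.
Rate: 1.764e-6 / 321.6 s = 5.5e-9 mol s⁻¹.

5.5e-9 mol s⁻¹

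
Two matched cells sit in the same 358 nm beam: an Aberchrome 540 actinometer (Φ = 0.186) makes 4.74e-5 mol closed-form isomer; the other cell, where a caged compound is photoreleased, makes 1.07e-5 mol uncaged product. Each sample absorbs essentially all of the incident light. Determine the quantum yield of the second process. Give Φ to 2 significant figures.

Photons absorbed by the actinometer: 4.74e-5 / 0.186 = 2.548e-4 mol.
Φ(unknown) = 1.07e-5 / 2.548e-4 = 0.042.

Φ = 0.042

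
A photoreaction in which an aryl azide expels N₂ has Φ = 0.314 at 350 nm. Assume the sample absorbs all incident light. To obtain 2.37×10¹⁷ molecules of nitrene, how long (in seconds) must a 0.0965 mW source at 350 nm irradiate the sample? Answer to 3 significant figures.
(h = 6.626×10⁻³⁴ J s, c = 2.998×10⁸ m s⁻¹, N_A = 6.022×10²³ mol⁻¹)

t ≈ 4440 s

Product: 2.37×10¹⁷ / 6.022×10²³ = 3.936×10⁻⁷ mol.
Photons that must be absorbed: 3.936×10⁻⁷ / 0.314 = 1.254×10⁻⁶ mol.
Photon energy: hc/λ = 5.676×10⁻¹⁹ J; per mole, 3.418×10⁵ J mol⁻¹.
Energy required: 1.254×10⁻⁶ × 3.418×10⁵ = 0.4286 J.
Time: 0.4286 J / 9.65e-05 W = 4440 s.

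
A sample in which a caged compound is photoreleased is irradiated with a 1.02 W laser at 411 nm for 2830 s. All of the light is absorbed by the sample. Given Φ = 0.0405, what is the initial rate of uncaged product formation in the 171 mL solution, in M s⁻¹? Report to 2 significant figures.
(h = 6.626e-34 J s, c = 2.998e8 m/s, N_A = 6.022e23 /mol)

8.3e-7 M s⁻¹

Photon energy at 411 nm: hc/λ = (6.626e-34)(2.998e8)/(411e-9) = 4.833e-19 J.
Energy delivered: (1.02 W)(2830 s) = 2887 J.
Photons incident: 2887 / 4.833e-19 = 5.974e21, i.e. 5.974e21/6.022e23 = 0.009920 mol.
Product formed: 0.0405 × 0.009920 = 4.018e-4 mol.
Rate: 4.018e-4 mol / (2830 s × 0.171 L) = 8.3e-7 M s⁻¹.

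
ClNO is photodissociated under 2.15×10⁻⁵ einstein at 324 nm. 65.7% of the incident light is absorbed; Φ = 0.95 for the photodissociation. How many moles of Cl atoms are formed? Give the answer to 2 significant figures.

Photons absorbed: 0.657 × 2.15×10⁻⁵ = 1.413×10⁻⁵ mol.
Product: Φ × n_abs = 0.95 × 1.413×10⁻⁵ = 1.342×10⁻⁵ mol.

1.3×10⁻⁵ mol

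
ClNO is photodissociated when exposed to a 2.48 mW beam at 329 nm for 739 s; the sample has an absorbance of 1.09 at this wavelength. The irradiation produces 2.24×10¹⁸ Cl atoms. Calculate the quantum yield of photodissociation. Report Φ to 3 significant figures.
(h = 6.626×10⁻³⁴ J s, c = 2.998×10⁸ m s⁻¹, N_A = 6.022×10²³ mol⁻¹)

Φ = 0.803

Product: 2.24×10¹⁸ / 6.022×10²³ = 3.720×10⁻⁶ mol.
Photon energy at 329 nm: hc/λ = (6.626×10⁻³⁴)(2.998×10⁸)/(329×10⁻⁹) = 6.038×10⁻¹⁹ J.
Energy delivered: (2.48 mW)(739 s) = 1.833 J.
Photons incident: 1.833 / 6.038×10⁻¹⁹ = 3.036×10¹⁸, i.e. 3.036×10¹⁸/6.022×10²³ = 5.042×10⁻⁶ mol.
Fraction absorbed: 1 − 10^(−1.09) = 0.9187.
Photons absorbed: 0.9187 × 5.042×10⁻⁶ = 4.632×10⁻⁶ mol.
Φ = 3.720×10⁻⁶ mol / 4.632×10⁻⁶ mol photons = 0.803.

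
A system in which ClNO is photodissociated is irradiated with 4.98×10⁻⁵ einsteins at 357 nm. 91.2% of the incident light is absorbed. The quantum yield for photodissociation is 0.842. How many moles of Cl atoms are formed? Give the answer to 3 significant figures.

Photons absorbed: 0.912 × 4.98×10⁻⁵ = 4.542×10⁻⁵ mol.
Product: Φ × n_abs = 0.842 × 4.542×10⁻⁵ = 3.824×10⁻⁵ mol.

3.82×10⁻⁵ mol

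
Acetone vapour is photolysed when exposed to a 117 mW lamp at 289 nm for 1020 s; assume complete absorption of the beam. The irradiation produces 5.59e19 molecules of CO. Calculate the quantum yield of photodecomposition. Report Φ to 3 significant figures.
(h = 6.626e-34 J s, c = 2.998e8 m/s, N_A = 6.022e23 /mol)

Φ = 0.322

Product: 5.59e19 / 6.022e23 = 9.283e-5 mol.
Photon energy at 289 nm: hc/λ = (6.626e-34)(2.998e8)/(289e-9) = 6.874e-19 J.
Energy delivered: (117 mW)(1020 s) = 119.3 J.
Photons incident: 119.3 / 6.874e-19 = 1.736e20, i.e. 1.736e20/6.022e23 = 2.883e-4 mol.
Φ = 9.283e-5 mol / 2.883e-4 mol photons = 0.322.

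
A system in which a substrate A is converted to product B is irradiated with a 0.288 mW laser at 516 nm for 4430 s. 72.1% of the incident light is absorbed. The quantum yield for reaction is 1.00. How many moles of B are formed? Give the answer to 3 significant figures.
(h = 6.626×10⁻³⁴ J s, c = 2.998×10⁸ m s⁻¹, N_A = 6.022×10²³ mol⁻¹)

3.97×10⁻⁶ mol

Photon energy at 516 nm: hc/λ = (6.626×10⁻³⁴)(2.998×10⁸)/(516×10⁻⁹) = 3.850×10⁻¹⁹ J.
Energy delivered: (0.288 mW)(4430 s) = 1.276 J.
Photons incident: 1.276 / 3.850×10⁻¹⁹ = 3.314×10¹⁸, i.e. 3.314×10¹⁸/6.022×10²³ = 5.503×10⁻⁶ mol.
Photons absorbed: 0.721 × 5.503×10⁻⁶ = 3.968×10⁻⁶ mol.
Product: Φ × n_abs = 1.00 × 3.968×10⁻⁶ = 3.968×10⁻⁶ mol.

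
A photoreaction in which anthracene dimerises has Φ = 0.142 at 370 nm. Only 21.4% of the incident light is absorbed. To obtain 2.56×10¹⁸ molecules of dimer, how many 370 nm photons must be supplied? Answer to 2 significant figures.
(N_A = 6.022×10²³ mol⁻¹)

Product: 2.56×10¹⁸ / 6.022×10²³ = 4.251×10⁻⁶ mol.
Photons that must be absorbed: 4.251×10⁻⁶ / 0.142 = 2.994×10⁻⁵ mol.
Incident photons needed: 2.994×10⁻⁵ / 0.214 = 1.399×10⁻⁴ mol.
Photon count: 1.399×10⁻⁴ × 6.022×10²³ = 8.4×10¹⁹.

8.4×10¹⁹ photons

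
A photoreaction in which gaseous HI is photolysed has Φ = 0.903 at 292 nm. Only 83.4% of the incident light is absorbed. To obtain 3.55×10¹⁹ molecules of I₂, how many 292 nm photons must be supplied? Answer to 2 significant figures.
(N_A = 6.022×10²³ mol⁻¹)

Product: 3.55×10¹⁹ / 6.022×10²³ = 5.895×10⁻⁵ mol.
Photons that must be absorbed: 5.895×10⁻⁵ / 0.903 = 6.528×10⁻⁵ mol.
Incident photons needed: 6.528×10⁻⁵ / 0.834 = 7.827×10⁻⁵ mol.
Photon count: 7.827×10⁻⁵ × 6.022×10²³ = 4.7×10¹⁹.

4.7×10¹⁹ photons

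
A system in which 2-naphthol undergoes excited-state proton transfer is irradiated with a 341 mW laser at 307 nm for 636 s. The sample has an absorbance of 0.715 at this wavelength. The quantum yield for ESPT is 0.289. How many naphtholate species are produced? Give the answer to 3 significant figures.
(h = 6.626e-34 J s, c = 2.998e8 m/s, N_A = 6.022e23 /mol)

Photon energy at 307 nm: hc/λ = (6.626e-34)(2.998e8)/(307e-9) = 6.471e-19 J.
Energy delivered: (341 mW)(636 s) = 216.9 J.
Photons incident: 216.9 / 6.471e-19 = 3.352e20, i.e. 3.352e20/6.022e23 = 5.566e-4 mol.
Fraction absorbed: 1 − 10^(−0.715) = 0.8072.
Photons absorbed: 0.8072 × 5.566e-4 = 4.493e-4 mol.
Product: Φ × n_abs = 0.289 × 4.493e-4 = 1.298e-4 mol.
As a count: 1.298e-4 × 6.022e23 = 7.82e19.

7.82e19 species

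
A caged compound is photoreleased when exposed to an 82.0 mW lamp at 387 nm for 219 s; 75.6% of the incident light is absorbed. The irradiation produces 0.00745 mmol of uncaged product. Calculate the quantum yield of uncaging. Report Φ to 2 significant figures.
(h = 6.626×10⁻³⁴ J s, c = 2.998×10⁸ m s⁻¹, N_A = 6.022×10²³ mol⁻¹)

Φ = 0.17

Product: 0.00745 mmol = 7.45×10⁻⁶ mol.
Photon energy at 387 nm: hc/λ = (6.626×10⁻³⁴)(2.998×10⁸)/(387×10⁻⁹) = 5.133×10⁻¹⁹ J.
Energy delivered: (82.0 mW)(219 s) = 17.96 J.
Photons incident: 17.96 / 5.133×10⁻¹⁹ = 3.499×10¹⁹, i.e. 3.499×10¹⁹/6.022×10²³ = 5.810×10⁻⁵ mol.
Photons absorbed: 0.756 × 5.810×10⁻⁵ = 4.392×10⁻⁵ mol.
Φ = 7.45×10⁻⁶ mol / 4.392×10⁻⁵ mol photons = 0.17.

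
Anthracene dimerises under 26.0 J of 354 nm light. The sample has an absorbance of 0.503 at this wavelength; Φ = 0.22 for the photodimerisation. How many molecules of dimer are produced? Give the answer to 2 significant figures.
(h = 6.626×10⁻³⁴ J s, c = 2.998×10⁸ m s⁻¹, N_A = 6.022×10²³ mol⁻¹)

Photon energy at 354 nm: hc/λ = (6.626×10⁻³⁴)(2.998×10⁸)/(354×10⁻⁹) = 5.612×10⁻¹⁹ J.
Photons incident: 26.0 / 5.612×10⁻¹⁹ = 4.633×10¹⁹, i.e. 4.633×10¹⁹/6.022×10²³ = 7.693×10⁻⁵ mol.
Fraction absorbed: 1 − 10^(−0.503) = 0.6859.
Photons absorbed: 0.6859 × 7.693×10⁻⁵ = 5.277×10⁻⁵ mol.
Product: Φ × n_abs = 0.22 × 5.277×10⁻⁵ = 1.161×10⁻⁵ mol.
As a count: 1.161×10⁻⁵ × 6.022×10²³ = 7.0×10¹⁸.

7.0×10¹⁸ molecules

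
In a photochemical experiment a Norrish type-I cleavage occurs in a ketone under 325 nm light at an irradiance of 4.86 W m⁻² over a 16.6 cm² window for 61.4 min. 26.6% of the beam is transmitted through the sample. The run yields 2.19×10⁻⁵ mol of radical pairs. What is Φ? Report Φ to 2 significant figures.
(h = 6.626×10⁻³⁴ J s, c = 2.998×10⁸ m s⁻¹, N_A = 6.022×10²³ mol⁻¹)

Φ = 0.37

Photon energy at 325 nm: hc/λ = (6.626×10⁻³⁴)(2.998×10⁸)/(325×10⁻⁹) = 6.112×10⁻¹⁹ J.
Energy delivered: (4.86 W m⁻²)(16.6×10⁻⁴ m²)(3684 s) = 29.72 J.
Photons incident: 29.72 / 6.112×10⁻¹⁹ = 4.863×10¹⁹, i.e. 4.863×10¹⁹/6.022×10²³ = 8.075×10⁻⁵ mol.
Fraction absorbed: 1 − 26.6/100 = 0.7340.
Photons absorbed: 0.7340 × 8.075×10⁻⁵ = 5.927×10⁻⁵ mol.
Φ = 2.19×10⁻⁵ mol / 5.927×10⁻⁵ mol photons = 0.37.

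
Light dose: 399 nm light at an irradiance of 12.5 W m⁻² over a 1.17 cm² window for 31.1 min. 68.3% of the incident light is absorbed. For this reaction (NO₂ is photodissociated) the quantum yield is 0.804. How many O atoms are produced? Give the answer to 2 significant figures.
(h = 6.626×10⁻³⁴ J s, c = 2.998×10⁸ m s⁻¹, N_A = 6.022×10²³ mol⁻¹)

Photon energy at 399 nm: hc/λ = (6.626×10⁻³⁴)(2.998×10⁸)/(399×10⁻⁹) = 4.979×10⁻¹⁹ J.
Energy delivered: (12.5 W m⁻²)(1.17×10⁻⁴ m²)(1866 s) = 2.729 J.
Photons incident: 2.729 / 4.979×10⁻¹⁹ = 5.481×10¹⁸, i.e. 5.481×10¹⁸/6.022×10²³ = 9.102×10⁻⁶ mol.
Photons absorbed: 0.683 × 9.102×10⁻⁶ = 6.217×10⁻⁶ mol.
Product: Φ × n_abs = 0.804 × 6.217×10⁻⁶ = 4.998×10⁻⁶ mol.
As a count: 4.998×10⁻⁶ × 6.022×10²³ = 3.0×10¹⁸.

3.0×10¹⁸ atoms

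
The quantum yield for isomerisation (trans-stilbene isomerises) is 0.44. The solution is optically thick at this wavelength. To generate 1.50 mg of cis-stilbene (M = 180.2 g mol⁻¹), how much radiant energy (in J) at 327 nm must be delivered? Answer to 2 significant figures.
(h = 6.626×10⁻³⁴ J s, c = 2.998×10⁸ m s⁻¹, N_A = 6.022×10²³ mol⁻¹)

6.9 J

Product: 1.50 mg / 180.2 g mol⁻¹ = 8.324×10⁻⁶ mol.
Photons that must be absorbed: 8.324×10⁻⁶ / 0.44 = 1.892×10⁻⁵ mol.
Photon energy: hc/λ = 6.075×10⁻¹⁹ J; per mole, 3.658×10⁵ J mol⁻¹.
Energy required: 1.892×10⁻⁵ × 3.658×10⁵ = 6.9 J.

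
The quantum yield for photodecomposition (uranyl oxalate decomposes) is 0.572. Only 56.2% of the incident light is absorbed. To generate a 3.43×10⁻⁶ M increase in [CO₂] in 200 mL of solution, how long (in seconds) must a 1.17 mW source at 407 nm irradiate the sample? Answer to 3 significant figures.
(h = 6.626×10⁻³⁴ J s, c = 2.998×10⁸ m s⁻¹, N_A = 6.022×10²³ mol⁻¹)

Product: (3.43×10⁻⁶ M)(0.2 L) = 6.860×10⁻⁷ mol.
Photons that must be absorbed: 6.860×10⁻⁷ / 0.572 = 1.199×10⁻⁶ mol.
Incident photons needed: 1.199×10⁻⁶ / 0.562 = 2.133×10⁻⁶ mol.
Photon energy: hc/λ = 4.881×10⁻¹⁹ J; per mole, 2.939×10⁵ J mol⁻¹.
Energy required: 2.133×10⁻⁶ × 2.939×10⁵ = 0.6269 J.
Time: 0.6269 J / 0.00117 W = 536 s.

t ≈ 536 s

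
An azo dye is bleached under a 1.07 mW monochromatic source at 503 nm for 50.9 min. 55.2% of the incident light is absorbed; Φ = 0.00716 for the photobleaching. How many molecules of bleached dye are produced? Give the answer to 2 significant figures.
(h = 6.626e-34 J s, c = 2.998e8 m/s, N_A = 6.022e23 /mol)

3.3e16 molecules

Photon energy at 503 nm: hc/λ = (6.626e-34)(2.998e8)/(503e-9) = 3.949e-19 J.
Energy delivered: (1.07 mW)(3054 s) = 3.268 J.
Photons incident: 3.268 / 3.949e-19 = 8.276e18, i.e. 8.276e18/6.022e23 = 1.374e-5 mol.
Photons absorbed: 0.552 × 1.374e-5 = 7.584e-6 mol.
Product: Φ × n_abs = 0.00716 × 7.584e-6 = 5.430e-8 mol.
As a count: 5.430e-8 × 6.022e23 = 3.3e16.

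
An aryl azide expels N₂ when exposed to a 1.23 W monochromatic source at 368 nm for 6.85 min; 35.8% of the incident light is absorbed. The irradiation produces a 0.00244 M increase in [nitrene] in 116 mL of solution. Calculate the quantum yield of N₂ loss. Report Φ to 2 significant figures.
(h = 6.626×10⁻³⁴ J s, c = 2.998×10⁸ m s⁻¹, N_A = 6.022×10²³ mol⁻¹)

Product: (0.00244 M)(0.116 L) = 2.830×10⁻⁴ mol.
Photon energy at 368 nm: hc/λ = (6.626×10⁻³⁴)(2.998×10⁸)/(368×10⁻⁹) = 5.398×10⁻¹⁹ J.
Energy delivered: (1.23 W)(411 s) = 505.5 J.
Photons incident: 505.5 / 5.398×10⁻¹⁹ = 9.365×10²⁰, i.e. 9.365×10²⁰/6.022×10²³ = 0.001555 mol.
Photons absorbed: 0.358 × 0.001555 = 5.567×10⁻⁴ mol.
Φ = 2.830×10⁻⁴ mol / 5.567×10⁻⁴ mol photons = 0.51.

Φ = 0.51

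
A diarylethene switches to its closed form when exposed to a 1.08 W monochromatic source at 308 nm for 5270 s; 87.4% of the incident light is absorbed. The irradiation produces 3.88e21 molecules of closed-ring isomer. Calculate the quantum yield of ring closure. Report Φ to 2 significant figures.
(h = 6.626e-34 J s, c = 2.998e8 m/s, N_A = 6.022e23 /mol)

Φ = 0.50

Product: 3.88e21 / 6.022e23 = 0.006443 mol.
Photon energy at 308 nm: hc/λ = (6.626e-34)(2.998e8)/(308e-9) = 6.450e-19 J.
Energy delivered: (1.08 W)(5270 s) = 5692 J.
Photons incident: 5692 / 6.450e-19 = 8.825e21, i.e. 8.825e21/6.022e23 = 0.01465 mol.
Photons absorbed: 0.874 × 0.01465 = 0.01280 mol.
Φ = 0.006443 mol / 0.01280 mol photons = 0.50.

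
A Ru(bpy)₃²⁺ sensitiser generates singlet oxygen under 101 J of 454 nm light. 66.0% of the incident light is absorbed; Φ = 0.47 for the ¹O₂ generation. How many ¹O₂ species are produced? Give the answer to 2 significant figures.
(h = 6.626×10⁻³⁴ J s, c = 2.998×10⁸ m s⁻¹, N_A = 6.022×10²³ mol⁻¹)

7.2×10¹⁹ species

Photon energy at 454 nm: hc/λ = (6.626×10⁻³⁴)(2.998×10⁸)/(454×10⁻⁹) = 4.375×10⁻¹⁹ J.
Photons incident: 101 / 4.375×10⁻¹⁹ = 2.309×10²⁰, i.e. 2.309×10²⁰/6.022×10²³ = 3.834×10⁻⁴ mol.
Photons absorbed: 0.660 × 3.834×10⁻⁴ = 2.530×10⁻⁴ mol.
Product: Φ × n_abs = 0.47 × 2.530×10⁻⁴ = 1.189×10⁻⁴ mol.
As a count: 1.189×10⁻⁴ × 6.022×10²³ = 7.2×10¹⁹.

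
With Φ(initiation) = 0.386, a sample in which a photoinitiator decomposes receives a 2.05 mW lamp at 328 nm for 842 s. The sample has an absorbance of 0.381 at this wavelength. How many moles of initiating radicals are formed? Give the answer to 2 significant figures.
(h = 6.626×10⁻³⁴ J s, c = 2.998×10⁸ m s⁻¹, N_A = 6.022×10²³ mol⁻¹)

1.1×10⁻⁶ mol

Photon energy at 328 nm: hc/λ = (6.626×10⁻³⁴)(2.998×10⁸)/(328×10⁻⁹) = 6.056×10⁻¹⁹ J.
Energy delivered: (2.05 mW)(842 s) = 1.726 J.
Photons incident: 1.726 / 6.056×10⁻¹⁹ = 2.850×10¹⁸, i.e. 2.850×10¹⁸/6.022×10²³ = 4.733×10⁻⁶ mol.
Fraction absorbed: 1 − 10^(−0.381) = 0.5841.
Photons absorbed: 0.5841 × 4.733×10⁻⁶ = 2.765×10⁻⁶ mol.
Product: Φ × n_abs = 0.386 × 2.765×10⁻⁶ = 1.067×10⁻⁶ mol.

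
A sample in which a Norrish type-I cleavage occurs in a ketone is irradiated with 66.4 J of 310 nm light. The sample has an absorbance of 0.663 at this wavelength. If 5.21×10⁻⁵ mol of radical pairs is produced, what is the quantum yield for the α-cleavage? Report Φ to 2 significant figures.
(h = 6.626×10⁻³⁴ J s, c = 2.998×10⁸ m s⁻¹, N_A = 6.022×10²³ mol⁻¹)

Φ = 0.39

Photon energy at 310 nm: hc/λ = (6.626×10⁻³⁴)(2.998×10⁸)/(310×10⁻⁹) = 6.408×10⁻¹⁹ J.
Photons incident: 66.4 / 6.408×10⁻¹⁹ = 1.036×10²⁰, i.e. 1.036×10²⁰/6.022×10²³ = 1.720×10⁻⁴ mol.
Fraction absorbed: 1 − 10^(−0.663) = 0.7827.
Photons absorbed: 0.7827 × 1.720×10⁻⁴ = 1.346×10⁻⁴ mol.
Φ = 5.21×10⁻⁵ mol / 1.346×10⁻⁴ mol photons = 0.39.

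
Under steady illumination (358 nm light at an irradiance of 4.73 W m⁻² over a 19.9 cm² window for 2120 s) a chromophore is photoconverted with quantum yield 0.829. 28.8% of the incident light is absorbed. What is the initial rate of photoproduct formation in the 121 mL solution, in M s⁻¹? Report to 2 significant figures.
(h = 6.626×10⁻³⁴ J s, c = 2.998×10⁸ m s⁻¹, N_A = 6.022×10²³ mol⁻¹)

Photon energy at 358 nm: hc/λ = (6.626×10⁻³⁴)(2.998×10⁸)/(358×10⁻⁹) = 5.549×10⁻¹⁹ J.
Energy delivered: (4.73 W m⁻²)(19.9×10⁻⁴ m²)(2120 s) = 19.95 J.
Photons incident: 19.95 / 5.549×10⁻¹⁹ = 3.595×10¹⁹, i.e. 3.595×10¹⁹/6.022×10²³ = 5.970×10⁻⁵ mol.
Photons absorbed: 0.288 × 5.970×10⁻⁵ = 1.719×10⁻⁵ mol.
Product formed: 0.829 × 1.719×10⁻⁵ = 1.425×10⁻⁵ mol.
Rate: 1.425×10⁻⁵ mol / (2120 s × 0.121 L) = 5.6×10⁻⁸ M s⁻¹.

5.6×10⁻⁸ M s⁻¹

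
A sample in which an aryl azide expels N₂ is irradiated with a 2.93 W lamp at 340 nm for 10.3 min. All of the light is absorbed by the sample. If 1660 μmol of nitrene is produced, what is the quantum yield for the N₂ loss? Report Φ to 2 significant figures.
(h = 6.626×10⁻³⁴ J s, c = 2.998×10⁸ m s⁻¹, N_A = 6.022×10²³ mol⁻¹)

Φ = 0.32

Product: 1660 μmol = 0.00166 mol.
Photon energy at 340 nm: hc/λ = (6.626×10⁻³⁴)(2.998×10⁸)/(340×10⁻⁹) = 5.843×10⁻¹⁹ J.
Energy delivered: (2.93 W)(618 s) = 1811 J.
Photons incident: 1811 / 5.843×10⁻¹⁹ = 3.099×10²¹, i.e. 3.099×10²¹/6.022×10²³ = 0.005146 mol.
Φ = 0.00166 mol / 0.005146 mol photons = 0.32.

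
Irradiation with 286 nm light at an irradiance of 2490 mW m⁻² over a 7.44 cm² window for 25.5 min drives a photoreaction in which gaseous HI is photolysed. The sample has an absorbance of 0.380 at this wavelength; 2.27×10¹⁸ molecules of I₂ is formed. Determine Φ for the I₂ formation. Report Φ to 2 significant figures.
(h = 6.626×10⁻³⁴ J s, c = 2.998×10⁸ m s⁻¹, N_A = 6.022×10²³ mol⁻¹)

Φ = 0.95

Product: 2.27×10¹⁸ / 6.022×10²³ = 3.770×10⁻⁶ mol.
Photon energy at 286 nm: hc/λ = (6.626×10⁻³⁴)(2.998×10⁸)/(286×10⁻⁹) = 6.946×10⁻¹⁹ J.
Energy delivered: (2490 mW m⁻²)(7.44×10⁻⁴ m²)(1530 s) = 2.834 J.
Photons incident: 2.834 / 6.946×10⁻¹⁹ = 4.080×10¹⁸, i.e. 4.080×10¹⁸/6.022×10²³ = 6.775×10⁻⁶ mol.
Fraction absorbed: 1 − 10^(−0.380) = 0.5831.
Photons absorbed: 0.5831 × 6.775×10⁻⁶ = 3.951×10⁻⁶ mol.
Φ = 3.770×10⁻⁶ mol / 3.951×10⁻⁶ mol photons = 0.95.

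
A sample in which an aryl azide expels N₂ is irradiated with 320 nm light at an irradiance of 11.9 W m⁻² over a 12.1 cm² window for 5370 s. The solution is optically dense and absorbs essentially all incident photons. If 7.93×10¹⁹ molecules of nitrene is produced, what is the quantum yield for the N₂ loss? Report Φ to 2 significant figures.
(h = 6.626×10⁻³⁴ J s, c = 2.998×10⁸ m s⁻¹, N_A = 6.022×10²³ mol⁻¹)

Product: 7.93×10¹⁹ / 6.022×10²³ = 1.317×10⁻⁴ mol.
Photon energy at 320 nm: hc/λ = (6.626×10⁻³⁴)(2.998×10⁸)/(320×10⁻⁹) = 6.208×10⁻¹⁹ J.
Energy delivered: (11.9 W m⁻²)(12.1×10⁻⁴ m²)(5370 s) = 77.32 J.
Photons incident: 77.32 / 6.208×10⁻¹⁹ = 1.245×10²⁰, i.e. 1.245×10²⁰/6.022×10²³ = 2.067×10⁻⁴ mol.
Φ = 1.317×10⁻⁴ mol / 2.067×10⁻⁴ mol photons = 0.64.

Φ = 0.64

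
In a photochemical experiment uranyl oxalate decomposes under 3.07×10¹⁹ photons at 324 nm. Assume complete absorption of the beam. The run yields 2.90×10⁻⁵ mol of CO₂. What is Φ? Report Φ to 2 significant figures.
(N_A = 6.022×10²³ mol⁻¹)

Φ = 0.57

Moles of photons: 3.07×10¹⁹ / 6.022×10²³ = 5.098×10⁻⁵ mol.
Φ = 2.90×10⁻⁵ mol / 5.098×10⁻⁵ mol photons = 0.57.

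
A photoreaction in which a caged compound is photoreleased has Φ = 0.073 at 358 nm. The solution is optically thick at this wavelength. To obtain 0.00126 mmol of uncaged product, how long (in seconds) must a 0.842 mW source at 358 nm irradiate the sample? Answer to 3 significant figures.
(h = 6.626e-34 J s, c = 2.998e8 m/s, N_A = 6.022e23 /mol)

Product: 0.00126 mmol = 1.26e-6 mol.
Photons that must be absorbed: 1.26e-6 / 0.073 = 1.726e-5 mol.
Photon energy: hc/λ = 5.549e-19 J; per mole, 3.342e5 J mol⁻¹.
Energy required: 1.726e-5 × 3.342e5 = 5.768 J.
Time: 5.768 J / 0.000842 W = 6850 s.

t ≈ 6850 s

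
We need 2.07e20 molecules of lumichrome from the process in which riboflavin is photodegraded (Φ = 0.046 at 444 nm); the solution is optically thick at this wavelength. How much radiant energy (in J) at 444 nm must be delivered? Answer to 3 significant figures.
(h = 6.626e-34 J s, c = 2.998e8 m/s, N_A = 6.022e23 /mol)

Product: 2.07e20 / 6.022e23 = 3.437e-4 mol.
Photons that must be absorbed: 3.437e-4 / 0.046 = 0.007472 mol.
Photon energy: hc/λ = 4.474e-19 J; per mole, 2.694e5 J mol⁻¹.
Energy required: 0.007472 × 2.694e5 = 2010 J.

2010 J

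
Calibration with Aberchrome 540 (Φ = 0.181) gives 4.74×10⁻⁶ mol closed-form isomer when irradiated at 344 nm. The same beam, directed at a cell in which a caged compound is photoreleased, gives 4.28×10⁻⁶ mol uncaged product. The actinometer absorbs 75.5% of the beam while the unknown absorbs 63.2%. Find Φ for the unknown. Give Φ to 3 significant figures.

Φ = 0.195

Photons absorbed by the actinometer: 4.74×10⁻⁶ / 0.181 = 2.619×10⁻⁵ mol.
Incident flux: 2.619×10⁻⁵ / 0.755 = 3.469×10⁻⁵ einstein.
Absorbed by unknown: 0.632 × 3.469×10⁻⁵ = 2.192×10⁻⁵ mol.
Φ(unknown) = 4.28×10⁻⁶ / 2.192×10⁻⁵ = 0.195.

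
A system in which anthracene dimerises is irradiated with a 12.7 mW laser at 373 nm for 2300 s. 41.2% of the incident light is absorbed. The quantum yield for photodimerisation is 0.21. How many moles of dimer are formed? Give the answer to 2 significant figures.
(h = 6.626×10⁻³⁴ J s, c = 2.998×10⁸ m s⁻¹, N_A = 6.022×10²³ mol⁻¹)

Photon energy at 373 nm: hc/λ = (6.626×10⁻³⁴)(2.998×10⁸)/(373×10⁻⁹) = 5.326×10⁻¹⁹ J.
Energy delivered: (12.7 mW)(2300 s) = 29.21 J.
Photons incident: 29.21 / 5.326×10⁻¹⁹ = 5.484×10¹⁹, i.e. 5.484×10¹⁹/6.022×10²³ = 9.107×10⁻⁵ mol.
Photons absorbed: 0.412 × 9.107×10⁻⁵ = 3.752×10⁻⁵ mol.
Product: Φ × n_abs = 0.21 × 3.752×10⁻⁵ = 7.879×10⁻⁶ mol.

7.9×10⁻⁶ mol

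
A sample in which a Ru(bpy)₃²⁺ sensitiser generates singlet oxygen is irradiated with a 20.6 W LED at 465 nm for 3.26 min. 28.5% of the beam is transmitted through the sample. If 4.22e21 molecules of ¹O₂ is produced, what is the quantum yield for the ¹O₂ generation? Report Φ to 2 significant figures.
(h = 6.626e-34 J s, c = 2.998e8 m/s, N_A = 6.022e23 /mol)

Φ = 0.63

Product: 4.22e21 / 6.022e23 = 0.007008 mol.
Photon energy at 465 nm: hc/λ = (6.626e-34)(2.998e8)/(465e-9) = 4.272e-19 J.
Energy delivered: (20.6 W)(195.6 s) = 4029 J.
Photons incident: 4029 / 4.272e-19 = 9.431e21, i.e. 9.431e21/6.022e23 = 0.01566 mol.
Fraction absorbed: 1 − 28.5/100 = 0.7150.
Photons absorbed: 0.7150 × 0.01566 = 0.01120 mol.
Φ = 0.007008 mol / 0.01120 mol photons = 0.63.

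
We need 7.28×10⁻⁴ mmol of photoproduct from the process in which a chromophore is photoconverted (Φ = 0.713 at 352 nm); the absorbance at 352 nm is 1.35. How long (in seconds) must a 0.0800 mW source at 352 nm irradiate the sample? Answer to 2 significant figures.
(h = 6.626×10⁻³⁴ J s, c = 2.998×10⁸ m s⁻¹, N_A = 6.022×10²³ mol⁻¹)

t ≈ 4500 s

Product: 7.28×10⁻⁴ mmol = 7.28×10⁻⁷ mol.
Photons that must be absorbed: 7.28×10⁻⁷ / 0.713 = 1.021×10⁻⁶ mol.
Fraction absorbed: 1 − 10^(−1.35) = 0.9553.
Incident photons needed: 1.021×10⁻⁶ / 0.9553 = 1.069×10⁻⁶ mol.
Photon energy: hc/λ = 5.643×10⁻¹⁹ J; per mole, 3.398×10⁵ J mol⁻¹.
Energy required: 1.069×10⁻⁶ × 3.398×10⁵ = 0.3632 J.
Time: 0.3632 J / 8e-05 W = 4500 s.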